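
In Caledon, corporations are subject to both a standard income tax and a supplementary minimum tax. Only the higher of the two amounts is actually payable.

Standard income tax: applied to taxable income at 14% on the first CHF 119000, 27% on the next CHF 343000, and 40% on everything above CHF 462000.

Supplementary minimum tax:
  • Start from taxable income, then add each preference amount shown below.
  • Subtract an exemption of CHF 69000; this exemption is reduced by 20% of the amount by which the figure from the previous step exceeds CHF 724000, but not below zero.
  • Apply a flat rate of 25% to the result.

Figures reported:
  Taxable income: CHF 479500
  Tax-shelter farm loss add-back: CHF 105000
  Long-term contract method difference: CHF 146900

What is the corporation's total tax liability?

Standard income tax:
  CHF 119000 × 14% = CHF 16660
  CHF 343000 × 27% = CHF 92610
  CHF 17500 × 40% = CHF 7000
  → CHF 116270

Supplementary minimum tax:
  Adjusted income: CHF 479500 + CHF 105000 + CHF 146900 = CHF 731400
  Exemption: CHF 69000 − 20% × (CHF 731400 − CHF 724000) = CHF 69000 − CHF 1480 = CHF 67520
  Base: CHF 731400 − CHF 67520 = CHF 663880
  CHF 663880 × 25% = CHF 165970

CHF 165970 > CHF 116270, so the supplementary minimum tax is the binding amount.

CHF 165970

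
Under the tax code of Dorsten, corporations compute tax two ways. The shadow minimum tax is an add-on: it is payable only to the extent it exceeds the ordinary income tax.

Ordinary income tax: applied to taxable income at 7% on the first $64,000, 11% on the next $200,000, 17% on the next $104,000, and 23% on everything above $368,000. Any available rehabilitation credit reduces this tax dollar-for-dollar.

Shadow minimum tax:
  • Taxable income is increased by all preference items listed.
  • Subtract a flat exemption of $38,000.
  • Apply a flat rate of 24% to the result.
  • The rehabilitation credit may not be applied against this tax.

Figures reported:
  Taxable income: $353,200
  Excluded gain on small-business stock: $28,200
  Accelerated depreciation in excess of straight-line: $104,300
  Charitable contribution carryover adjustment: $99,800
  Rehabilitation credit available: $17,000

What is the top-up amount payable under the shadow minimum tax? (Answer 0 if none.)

Shadow minimum tax:
  Adjusted income: $353,200 + $28,200 + $104,300 + $99,800 = $585,500
  Less exemption $38,000 → base $547,500
  $547,500 × 24% = $131,400

Ordinary income tax:
  $64,000 × 7% = $4,480
  $200,000 × 11% = $22,000
  $89,200 × 17% = $15,164
  → $41,644
  Less rehabilitation credit $17,000 → $24,644

Excess of shadow minimum tax over ordinary income tax: $131,400 − $24,644 = $106,756.

$106,756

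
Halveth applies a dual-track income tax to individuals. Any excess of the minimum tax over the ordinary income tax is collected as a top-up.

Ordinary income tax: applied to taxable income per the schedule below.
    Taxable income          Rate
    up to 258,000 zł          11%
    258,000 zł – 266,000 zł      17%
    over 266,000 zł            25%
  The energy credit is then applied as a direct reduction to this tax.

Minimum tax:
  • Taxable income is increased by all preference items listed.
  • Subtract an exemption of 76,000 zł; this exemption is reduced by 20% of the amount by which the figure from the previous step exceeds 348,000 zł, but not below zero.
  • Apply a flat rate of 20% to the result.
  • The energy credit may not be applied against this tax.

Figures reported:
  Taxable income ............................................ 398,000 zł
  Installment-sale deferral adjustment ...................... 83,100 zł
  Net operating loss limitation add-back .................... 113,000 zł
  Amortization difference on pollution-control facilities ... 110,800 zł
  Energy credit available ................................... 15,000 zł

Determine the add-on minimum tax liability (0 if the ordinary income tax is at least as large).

Ordinary income tax:
  258,000 zł × 11% = 28,380 zł
  8,000 zł × 17% = 1,360 zł
  132,000 zł × 25% = 33,000 zł
  → 62,740 zł
  Less energy credit 15,000 zł → 47,740 zł

Minimum tax:
  Adjusted income: 398,000 zł + 83,100 zł + 113,000 zł + 110,800 zł = 704,900 zł
  Exemption: 76,000 zł − 20% × (704,900 zł − 348,000 zł) = 76,000 zł − 71,380 zł = 4,620 zł
  Base: 704,900 zł − 4,620 zł = 700,280 zł
  700,280 zł × 20% = 140,056 zł

Excess of minimum tax over ordinary income tax: 140,056 zł − 47,740 zł = 92,316 zł.

92,316 zł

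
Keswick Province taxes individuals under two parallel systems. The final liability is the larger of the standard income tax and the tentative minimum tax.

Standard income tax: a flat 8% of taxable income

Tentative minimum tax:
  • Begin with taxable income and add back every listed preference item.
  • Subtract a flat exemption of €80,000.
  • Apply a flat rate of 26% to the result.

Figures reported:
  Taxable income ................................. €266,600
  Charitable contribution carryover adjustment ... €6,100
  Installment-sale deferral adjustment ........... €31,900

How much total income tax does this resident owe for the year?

€58,396

Standard income tax:
  €266,600 × 8% = €21,328

Tentative minimum tax:
  Adjusted income: €266,600 + €6,100 + €31,900 = €304,600
  Less exemption €80,000 → base €224,600
  €224,600 × 26% = €58,396

€58,396 > €21,328, so the tentative minimum tax is the binding amount.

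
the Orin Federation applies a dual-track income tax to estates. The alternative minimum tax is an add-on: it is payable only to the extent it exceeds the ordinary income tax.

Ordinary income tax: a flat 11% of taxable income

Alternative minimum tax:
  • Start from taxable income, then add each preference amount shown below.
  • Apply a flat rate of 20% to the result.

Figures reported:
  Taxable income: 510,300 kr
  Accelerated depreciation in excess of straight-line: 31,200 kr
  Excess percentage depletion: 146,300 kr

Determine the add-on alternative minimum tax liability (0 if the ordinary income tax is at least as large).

Ordinary income tax:
  510,300 kr × 11% = 56,133 kr

Alternative minimum tax:
  Adjusted income: 510,300 kr + 31,200 kr + 146,300 kr = 687,800 kr
  687,800 kr × 20% = 137,560 kr

Excess of alternative minimum tax over ordinary income tax: 137,560 kr − 56,133 kr = 81,427 kr.

81,427 kr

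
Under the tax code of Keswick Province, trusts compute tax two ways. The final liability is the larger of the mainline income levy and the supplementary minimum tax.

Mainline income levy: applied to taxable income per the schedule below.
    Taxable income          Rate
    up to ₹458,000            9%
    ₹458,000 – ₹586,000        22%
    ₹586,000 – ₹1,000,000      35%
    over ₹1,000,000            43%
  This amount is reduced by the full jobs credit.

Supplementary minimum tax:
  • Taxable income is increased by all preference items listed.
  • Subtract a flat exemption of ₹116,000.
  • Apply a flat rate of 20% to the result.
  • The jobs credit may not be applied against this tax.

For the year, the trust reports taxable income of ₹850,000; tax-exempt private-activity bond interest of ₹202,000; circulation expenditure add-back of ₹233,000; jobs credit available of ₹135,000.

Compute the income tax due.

₹233,800

Mainline income levy:
  ₹458,000 × 9% = ₹41,220
  ₹128,000 × 22% = ₹28,160
  ₹264,000 × 35% = ₹92,400
  → ₹161,780
  Less jobs credit ₹135,000 → ₹26,780

Supplementary minimum tax:
  Adjusted income: ₹850,000 + ₹202,000 + ₹233,000 = ₹1,285,000
  Less exemption ₹116,000 → base ₹1,169,000
  ₹1,169,000 × 20% = ₹233,800

₹233,800 > ₹26,780, so the supplementary minimum tax is the binding amount.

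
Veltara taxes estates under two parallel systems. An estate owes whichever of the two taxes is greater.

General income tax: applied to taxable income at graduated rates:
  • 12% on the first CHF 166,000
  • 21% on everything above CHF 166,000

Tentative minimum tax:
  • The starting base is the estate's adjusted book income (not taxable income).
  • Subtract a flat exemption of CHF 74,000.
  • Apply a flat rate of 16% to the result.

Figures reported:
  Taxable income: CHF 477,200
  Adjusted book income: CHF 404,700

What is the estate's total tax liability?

CHF 85,272

Tentative minimum tax:
  Base (adjusted book income): CHF 404,700
  Less exemption CHF 74,000 → base CHF 330,700
  CHF 330,700 × 16% = CHF 52,912

General income tax:
  CHF 166,000 × 12% = CHF 19,920
  CHF 311,200 × 21% = CHF 65,352
  → CHF 85,272

CHF 85,272 > CHF 52,912, so the general income tax governs.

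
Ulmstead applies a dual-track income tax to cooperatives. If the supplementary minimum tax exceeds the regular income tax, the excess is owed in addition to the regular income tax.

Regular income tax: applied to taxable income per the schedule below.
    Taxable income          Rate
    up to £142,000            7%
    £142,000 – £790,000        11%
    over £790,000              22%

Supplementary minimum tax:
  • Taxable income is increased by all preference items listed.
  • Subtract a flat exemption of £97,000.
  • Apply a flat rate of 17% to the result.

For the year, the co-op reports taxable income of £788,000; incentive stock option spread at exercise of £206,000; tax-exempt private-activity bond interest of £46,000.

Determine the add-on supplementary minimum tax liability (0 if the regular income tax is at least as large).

£79,310

Supplementary minimum tax:
  Adjusted income: £788,000 + £206,000 + £46,000 = £1,040,000
  Less exemption £97,000 → base £943,000
  £943,000 × 17% = £160,310

Regular income tax:
  £142,000 × 7% = £9,940
  £646,000 × 11% = £71,060
  → £81,000

Excess of supplementary minimum tax over regular income tax: £160,310 − £81,000 = £79,310.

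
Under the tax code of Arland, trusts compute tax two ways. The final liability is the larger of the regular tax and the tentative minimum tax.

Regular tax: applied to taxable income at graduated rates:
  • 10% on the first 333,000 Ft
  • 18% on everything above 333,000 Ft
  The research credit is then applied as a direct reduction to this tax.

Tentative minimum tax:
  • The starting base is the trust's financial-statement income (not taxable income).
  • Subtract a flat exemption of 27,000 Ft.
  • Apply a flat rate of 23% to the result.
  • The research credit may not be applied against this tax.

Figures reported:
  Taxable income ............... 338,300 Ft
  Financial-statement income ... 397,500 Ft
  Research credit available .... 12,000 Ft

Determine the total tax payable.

Regular tax:
  333,000 Ft × 10% = 33,300 Ft
  5,300 Ft × 18% = 954 Ft
  → 34,254 Ft
  Less research credit 12,000 Ft → 22,254 Ft

Tentative minimum tax:
  Base (financial-statement income): 397,500 Ft
  Less exemption 27,000 Ft → base 370,500 Ft
  370,500 Ft × 23% = 85,215 Ft

85,215 Ft > 22,254 Ft, so the tentative minimum tax is the binding amount.

85,215 Ft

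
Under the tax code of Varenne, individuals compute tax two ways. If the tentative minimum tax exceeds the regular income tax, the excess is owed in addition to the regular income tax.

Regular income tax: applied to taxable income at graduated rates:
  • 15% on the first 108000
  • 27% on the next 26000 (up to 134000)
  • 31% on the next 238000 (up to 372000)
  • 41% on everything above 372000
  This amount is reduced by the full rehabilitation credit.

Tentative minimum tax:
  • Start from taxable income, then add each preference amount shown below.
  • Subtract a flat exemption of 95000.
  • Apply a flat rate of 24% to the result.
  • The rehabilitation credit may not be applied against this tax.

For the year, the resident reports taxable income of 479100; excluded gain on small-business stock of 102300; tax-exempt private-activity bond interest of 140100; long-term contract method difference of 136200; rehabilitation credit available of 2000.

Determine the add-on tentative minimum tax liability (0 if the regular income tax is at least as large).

44137

Regular income tax:
  108000 × 15% = 16200
  26000 × 27% = 7020
  238000 × 31% = 73780
  107100 × 41% = 43911
  → 140911
  Less rehabilitation credit 2000 → 138911

Tentative minimum tax:
  Adjusted income: 479100 + 102300 + 140100 + 136200 = 857700
  Less exemption 95000 → base 762700
  762700 × 24% = 183048

Excess of tentative minimum tax over regular income tax: 183048 − 138911 = 44137.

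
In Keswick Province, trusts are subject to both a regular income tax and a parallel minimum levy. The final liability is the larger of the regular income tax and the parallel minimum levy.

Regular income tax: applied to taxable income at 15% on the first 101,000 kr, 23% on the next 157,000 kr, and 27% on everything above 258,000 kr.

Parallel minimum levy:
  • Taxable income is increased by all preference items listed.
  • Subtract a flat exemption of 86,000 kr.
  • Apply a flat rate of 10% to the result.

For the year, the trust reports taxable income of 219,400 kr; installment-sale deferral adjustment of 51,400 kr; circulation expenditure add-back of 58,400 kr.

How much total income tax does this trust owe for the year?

Parallel minimum levy:
  Adjusted income: 219,400 kr + 51,400 kr + 58,400 kr = 329,200 kr
  Less exemption 86,000 kr → base 243,200 kr
  243,200 kr × 10% = 24,320 kr

Regular income tax:
  101,000 kr × 15% = 15,150 kr
  118,400 kr × 23% = 27,232 kr
  → 42,382 kr

42,382 kr > 24,320 kr, so the regular income tax governs.

42,382 kr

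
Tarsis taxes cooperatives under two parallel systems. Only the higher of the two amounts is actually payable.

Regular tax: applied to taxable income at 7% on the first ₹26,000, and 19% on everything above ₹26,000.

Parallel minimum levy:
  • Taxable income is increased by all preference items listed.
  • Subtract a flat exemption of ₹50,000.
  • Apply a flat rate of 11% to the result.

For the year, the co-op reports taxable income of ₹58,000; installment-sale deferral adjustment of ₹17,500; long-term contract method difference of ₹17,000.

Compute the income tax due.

Parallel minimum levy:
  Adjusted income: ₹58,000 + ₹17,500 + ₹17,000 = ₹92,500
  Less exemption ₹50,000 → base ₹42,500
  ₹42,500 × 11% = ₹4,675

Regular tax:
  ₹26,000 × 7% = ₹1,820
  ₹32,000 × 19% = ₹6,080
  → ₹7,900

₹7,900 > ₹4,675, so the regular tax governs.

₹7,900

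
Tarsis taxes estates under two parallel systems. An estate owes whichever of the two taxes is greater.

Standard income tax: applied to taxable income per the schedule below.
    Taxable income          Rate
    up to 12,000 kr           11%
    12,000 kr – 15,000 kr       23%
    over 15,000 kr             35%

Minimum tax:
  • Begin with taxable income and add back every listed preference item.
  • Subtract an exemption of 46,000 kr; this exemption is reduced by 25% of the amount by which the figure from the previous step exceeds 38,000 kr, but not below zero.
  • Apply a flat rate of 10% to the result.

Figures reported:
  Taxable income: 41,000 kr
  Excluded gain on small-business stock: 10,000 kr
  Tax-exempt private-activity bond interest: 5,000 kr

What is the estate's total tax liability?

11,110 kr

Minimum tax:
  Adjusted income: 41,000 kr + 10,000 kr + 5,000 kr = 56,000 kr
  Exemption: 46,000 kr − 25% × (56,000 kr − 38,000 kr) = 46,000 kr − 4,500 kr = 41,500 kr
  Base: 56,000 kr − 41,500 kr = 14,500 kr
  14,500 kr × 10% = 1,450 kr

Standard income tax:
  12,000 kr × 11% = 1,320 kr
  3,000 kr × 23% = 690 kr
  26,000 kr × 35% = 9,100 kr
  → 11,110 kr

11,110 kr > 1,450 kr, so the standard income tax governs.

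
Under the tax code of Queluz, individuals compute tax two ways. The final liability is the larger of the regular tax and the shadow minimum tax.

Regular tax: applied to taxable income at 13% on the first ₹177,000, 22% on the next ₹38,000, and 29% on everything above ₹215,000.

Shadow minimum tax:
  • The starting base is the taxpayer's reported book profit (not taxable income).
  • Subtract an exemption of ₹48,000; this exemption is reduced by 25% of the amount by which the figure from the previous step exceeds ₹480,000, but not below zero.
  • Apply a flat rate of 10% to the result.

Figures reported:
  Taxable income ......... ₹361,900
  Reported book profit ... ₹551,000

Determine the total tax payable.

₹73,971

Shadow minimum tax:
  Base (reported book profit): ₹551,000
  Exemption: ₹48,000 − 25% × (₹551,000 − ₹480,000) = ₹48,000 − ₹17,750 = ₹30,250
  Base: ₹551,000 − ₹30,250 = ₹520,750
  ₹520,750 × 10% = ₹52,075

Regular tax:
  ₹177,000 × 13% = ₹23,010
  ₹38,000 × 22% = ₹8,360
  ₹146,900 × 29% = ₹42,601
  → ₹73,971

₹73,971 > ₹52,075, so the regular tax governs.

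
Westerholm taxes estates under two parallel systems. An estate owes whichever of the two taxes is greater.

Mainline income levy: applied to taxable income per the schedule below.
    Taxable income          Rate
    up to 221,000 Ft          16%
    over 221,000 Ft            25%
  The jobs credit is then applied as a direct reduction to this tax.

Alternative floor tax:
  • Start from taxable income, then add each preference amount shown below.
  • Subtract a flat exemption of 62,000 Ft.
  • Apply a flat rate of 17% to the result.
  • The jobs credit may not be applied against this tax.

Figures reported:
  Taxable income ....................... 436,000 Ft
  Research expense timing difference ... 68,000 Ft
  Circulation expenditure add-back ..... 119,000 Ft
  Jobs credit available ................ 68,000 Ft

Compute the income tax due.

95,370 Ft

Alternative floor tax:
  Adjusted income: 436,000 Ft + 68,000 Ft + 119,000 Ft = 623,000 Ft
  Less exemption 62,000 Ft → base 561,000 Ft
  561,000 Ft × 17% = 95,370 Ft

Mainline income levy:
  221,000 Ft × 16% = 35,360 Ft
  215,000 Ft × 25% = 53,750 Ft
  → 89,110 Ft
  Less jobs credit 68,000 Ft → 21,110 Ft

95,370 Ft > 21,110 Ft, so the alternative floor tax is the binding amount.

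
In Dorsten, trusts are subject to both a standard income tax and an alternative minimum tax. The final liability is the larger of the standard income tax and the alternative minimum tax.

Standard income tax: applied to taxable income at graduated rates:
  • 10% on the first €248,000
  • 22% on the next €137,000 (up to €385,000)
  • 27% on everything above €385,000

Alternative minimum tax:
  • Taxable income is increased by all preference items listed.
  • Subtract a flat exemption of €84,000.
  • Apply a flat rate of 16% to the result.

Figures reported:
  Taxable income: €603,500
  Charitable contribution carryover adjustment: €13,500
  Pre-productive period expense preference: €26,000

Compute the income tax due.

€113,935

Alternative minimum tax:
  Adjusted income: €603,500 + €13,500 + €26,000 = €643,000
  Less exemption €84,000 → base €559,000
  €559,000 × 16% = €89,440

Standard income tax:
  €248,000 × 10% = €24,800
  €137,000 × 22% = €30,140
  €218,500 × 27% = €58,995
  → €113,935

€113,935 > €89,440, so the standard income tax governs.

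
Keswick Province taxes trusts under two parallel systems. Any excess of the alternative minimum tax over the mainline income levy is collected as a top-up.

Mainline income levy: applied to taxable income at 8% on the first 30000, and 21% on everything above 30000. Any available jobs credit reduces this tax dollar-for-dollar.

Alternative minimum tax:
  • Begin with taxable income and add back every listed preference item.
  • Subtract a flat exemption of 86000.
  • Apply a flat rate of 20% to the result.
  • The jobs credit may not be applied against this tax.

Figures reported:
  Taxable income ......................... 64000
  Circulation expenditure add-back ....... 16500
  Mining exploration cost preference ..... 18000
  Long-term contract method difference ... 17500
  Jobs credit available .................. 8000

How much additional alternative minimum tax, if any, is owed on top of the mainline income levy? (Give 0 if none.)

4460

Alternative minimum tax:
  Adjusted income: 64000 + 16500 + 18000 + 17500 = 116000
  Less exemption 86000 → base 30000
  30000 × 20% = 6000

Mainline income levy:
  30000 × 8% = 2400
  34000 × 21% = 7140
  → 9540
  Less jobs credit 8000 → 1540

Excess of alternative minimum tax over mainline income levy: 6000 − 1540 = 4460.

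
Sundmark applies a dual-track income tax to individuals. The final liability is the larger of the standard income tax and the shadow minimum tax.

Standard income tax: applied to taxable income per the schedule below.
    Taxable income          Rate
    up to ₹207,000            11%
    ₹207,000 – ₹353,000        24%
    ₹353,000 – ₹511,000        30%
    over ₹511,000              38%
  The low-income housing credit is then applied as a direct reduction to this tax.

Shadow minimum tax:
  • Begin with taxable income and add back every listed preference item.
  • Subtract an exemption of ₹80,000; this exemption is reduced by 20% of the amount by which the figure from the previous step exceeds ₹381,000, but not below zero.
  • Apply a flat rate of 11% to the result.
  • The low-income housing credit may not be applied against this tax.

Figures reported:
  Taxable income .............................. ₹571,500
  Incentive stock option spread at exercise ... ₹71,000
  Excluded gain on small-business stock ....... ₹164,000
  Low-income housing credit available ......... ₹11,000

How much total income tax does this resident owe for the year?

₹117,200

Standard income tax:
  ₹207,000 × 11% = ₹22,770
  ₹146,000 × 24% = ₹35,040
  ₹158,000 × 30% = ₹47,400
  ₹60,500 × 38% = ₹22,990
  → ₹128,200
  Less low-income housing credit ₹11,000 → ₹117,200

Shadow minimum tax:
  Adjusted income: ₹571,500 + ₹71,000 + ₹164,000 = ₹806,500
  Exemption: 20% × (₹806,500 − ₹381,000) = ₹85,100 ≥ ₹80,000, so the exemption is fully phased out
  Base: ₹806,500 − ₹0 = ₹806,500
  ₹806,500 × 11% = ₹88,715

₹117,200 > ₹88,715, so the standard income tax governs.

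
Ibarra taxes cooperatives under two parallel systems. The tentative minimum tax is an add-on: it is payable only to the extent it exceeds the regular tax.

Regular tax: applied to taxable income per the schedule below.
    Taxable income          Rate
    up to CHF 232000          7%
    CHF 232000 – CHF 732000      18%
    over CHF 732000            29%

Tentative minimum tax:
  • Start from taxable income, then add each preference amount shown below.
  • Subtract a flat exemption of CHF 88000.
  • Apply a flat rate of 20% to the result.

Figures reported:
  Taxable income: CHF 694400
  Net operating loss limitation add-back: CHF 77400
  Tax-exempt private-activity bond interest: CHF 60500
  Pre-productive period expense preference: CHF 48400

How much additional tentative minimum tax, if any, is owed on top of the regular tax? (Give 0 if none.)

CHF 59068

Regular tax:
  CHF 232000 × 7% = CHF 16240
  CHF 462400 × 18% = CHF 83232
  → CHF 99472

Tentative minimum tax:
  Adjusted income: CHF 694400 + CHF 77400 + CHF 60500 + CHF 48400 = CHF 880700
  Less exemption CHF 88000 → base CHF 792700
  CHF 792700 × 20% = CHF 158540

Excess of tentative minimum tax over regular tax: CHF 158540 − CHF 99472 = CHF 59068.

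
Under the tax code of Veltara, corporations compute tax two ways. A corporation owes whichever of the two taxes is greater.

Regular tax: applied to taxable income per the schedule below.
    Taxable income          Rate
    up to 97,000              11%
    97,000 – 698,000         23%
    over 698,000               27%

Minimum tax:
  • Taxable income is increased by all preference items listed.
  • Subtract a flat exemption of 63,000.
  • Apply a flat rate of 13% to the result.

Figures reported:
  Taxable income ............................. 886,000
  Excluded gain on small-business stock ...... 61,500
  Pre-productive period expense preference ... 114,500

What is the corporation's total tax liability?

Minimum tax:
  Adjusted income: 886,000 + 61,500 + 114,500 = 1,062,000
  Less exemption 63,000 → base 999,000
  999,000 × 13% = 129,870

Regular tax:
  97,000 × 11% = 10,670
  601,000 × 23% = 138,230
  188,000 × 27% = 50,760
  → 199,660

199,660 > 129,870, so the regular tax governs.

199,660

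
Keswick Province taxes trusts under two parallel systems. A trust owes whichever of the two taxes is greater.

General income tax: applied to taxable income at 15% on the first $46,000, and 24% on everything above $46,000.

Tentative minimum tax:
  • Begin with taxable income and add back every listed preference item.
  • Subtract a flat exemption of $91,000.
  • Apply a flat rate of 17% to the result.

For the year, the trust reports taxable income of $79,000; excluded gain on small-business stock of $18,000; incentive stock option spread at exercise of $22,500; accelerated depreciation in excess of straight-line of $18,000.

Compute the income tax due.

$14,820

Tentative minimum tax:
  Adjusted income: $79,000 + $18,000 + $22,500 + $18,000 = $137,500
  Less exemption $91,000 → base $46,500
  $46,500 × 17% = $7,905

General income tax:
  $46,000 × 15% = $6,900
  $33,000 × 24% = $7,920
  → $14,820

$14,820 > $7,905, so the general income tax governs.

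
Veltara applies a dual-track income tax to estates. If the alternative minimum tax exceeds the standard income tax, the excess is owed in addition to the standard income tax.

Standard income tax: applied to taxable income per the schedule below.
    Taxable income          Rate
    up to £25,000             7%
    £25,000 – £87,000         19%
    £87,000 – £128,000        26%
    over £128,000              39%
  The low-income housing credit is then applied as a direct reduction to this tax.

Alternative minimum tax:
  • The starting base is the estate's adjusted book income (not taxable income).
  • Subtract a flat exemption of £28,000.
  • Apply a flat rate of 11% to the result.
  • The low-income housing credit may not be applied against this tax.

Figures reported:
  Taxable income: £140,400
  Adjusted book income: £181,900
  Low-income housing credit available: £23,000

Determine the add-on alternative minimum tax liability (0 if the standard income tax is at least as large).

Alternative minimum tax:
  Base (adjusted book income): £181,900
  Less exemption £28,000 → base £153,900
  £153,900 × 11% = £16,929

Standard income tax:
  £25,000 × 7% = £1,750
  £62,000 × 19% = £11,780
  £41,000 × 26% = £10,660
  £12,400 × 39% = £4,836
  → £29,026
  Less low-income housing credit £23,000 → £6,026

Excess of alternative minimum tax over standard income tax: £16,929 − £6,026 = £10,903.

£10,903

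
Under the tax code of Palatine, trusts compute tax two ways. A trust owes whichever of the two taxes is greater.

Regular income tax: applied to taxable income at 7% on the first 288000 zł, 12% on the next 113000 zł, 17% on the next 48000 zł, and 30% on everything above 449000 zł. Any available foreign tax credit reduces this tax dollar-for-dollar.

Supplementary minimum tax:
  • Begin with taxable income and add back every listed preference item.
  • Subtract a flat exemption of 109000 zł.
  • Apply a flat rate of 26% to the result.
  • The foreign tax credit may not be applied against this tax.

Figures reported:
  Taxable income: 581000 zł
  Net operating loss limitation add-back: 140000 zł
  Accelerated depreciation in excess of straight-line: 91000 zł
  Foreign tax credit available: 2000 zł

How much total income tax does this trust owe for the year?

Supplementary minimum tax:
  Adjusted income: 581000 zł + 140000 zł + 91000 zł = 812000 zł
  Less exemption 109000 zł → base 703000 zł
  703000 zł × 26% = 182780 zł

Regular income tax:
  288000 zł × 7% = 20160 zł
  113000 zł × 12% = 13560 zł
  48000 zł × 17% = 8160 zł
  132000 zł × 30% = 39600 zł
  → 81480 zł
  Less foreign tax credit 2000 zł → 79480 zł

182780 zł > 79480 zł, so the supplementary minimum tax is the binding amount.

182780 zł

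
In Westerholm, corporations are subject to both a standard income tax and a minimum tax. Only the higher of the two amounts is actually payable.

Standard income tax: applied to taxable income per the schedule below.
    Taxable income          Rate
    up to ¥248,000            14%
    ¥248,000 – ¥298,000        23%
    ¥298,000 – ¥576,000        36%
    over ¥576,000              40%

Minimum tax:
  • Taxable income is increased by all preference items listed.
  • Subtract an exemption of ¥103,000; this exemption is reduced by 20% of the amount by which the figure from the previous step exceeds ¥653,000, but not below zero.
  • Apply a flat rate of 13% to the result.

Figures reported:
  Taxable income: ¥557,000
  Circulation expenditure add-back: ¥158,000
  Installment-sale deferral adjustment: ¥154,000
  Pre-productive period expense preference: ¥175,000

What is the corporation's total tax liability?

Minimum tax:
  Adjusted income: ¥557,000 + ¥158,000 + ¥154,000 + ¥175,000 = ¥1,044,000
  Exemption: ¥103,000 − 20% × (¥1,044,000 − ¥653,000) = ¥103,000 − ¥78,200 = ¥24,800
  Base: ¥1,044,000 − ¥24,800 = ¥1,019,200
  ¥1,019,200 × 13% = ¥132,496

Standard income tax:
  ¥248,000 × 14% = ¥34,720
  ¥50,000 × 23% = ¥11,500
  ¥259,000 × 36% = ¥93,240
  → ¥139,460

¥139,460 > ¥132,496, so the standard income tax governs.

¥139,460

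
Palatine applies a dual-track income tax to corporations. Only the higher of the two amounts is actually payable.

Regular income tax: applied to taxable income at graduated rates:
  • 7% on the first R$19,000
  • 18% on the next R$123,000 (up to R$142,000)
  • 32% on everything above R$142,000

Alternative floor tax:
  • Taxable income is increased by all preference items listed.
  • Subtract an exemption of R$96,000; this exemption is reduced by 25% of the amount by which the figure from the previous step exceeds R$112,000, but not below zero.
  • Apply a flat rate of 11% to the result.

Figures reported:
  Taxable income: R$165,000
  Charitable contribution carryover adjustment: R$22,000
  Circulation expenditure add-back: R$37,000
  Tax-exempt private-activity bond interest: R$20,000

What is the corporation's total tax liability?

R$30,830

Alternative floor tax:
  Adjusted income: R$165,000 + R$22,000 + R$37,000 + R$20,000 = R$244,000
  Exemption: R$96,000 − 25% × (R$244,000 − R$112,000) = R$96,000 − R$33,000 = R$63,000
  Base: R$244,000 − R$63,000 = R$181,000
  R$181,000 × 11% = R$19,910

Regular income tax:
  R$19,000 × 7% = R$1,330
  R$123,000 × 18% = R$22,140
  R$23,000 × 32% = R$7,360
  → R$30,830

R$30,830 > R$19,910, so the regular income tax governs.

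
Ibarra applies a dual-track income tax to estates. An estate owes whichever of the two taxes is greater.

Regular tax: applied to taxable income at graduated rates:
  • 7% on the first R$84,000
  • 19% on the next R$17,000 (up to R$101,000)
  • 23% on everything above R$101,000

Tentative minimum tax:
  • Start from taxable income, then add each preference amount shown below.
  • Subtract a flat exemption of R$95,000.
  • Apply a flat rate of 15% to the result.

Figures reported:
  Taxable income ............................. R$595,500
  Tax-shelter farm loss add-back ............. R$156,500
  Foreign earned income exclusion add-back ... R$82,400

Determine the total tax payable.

R$122,845

Regular tax:
  R$84,000 × 7% = R$5,880
  R$17,000 × 19% = R$3,230
  R$494,500 × 23% = R$113,735
  → R$122,845

Tentative minimum tax:
  Adjusted income: R$595,500 + R$156,500 + R$82,400 = R$834,400
  Less exemption R$95,000 → base R$739,400
  R$739,400 × 15% = R$110,910

R$122,845 > R$110,910, so the regular tax governs.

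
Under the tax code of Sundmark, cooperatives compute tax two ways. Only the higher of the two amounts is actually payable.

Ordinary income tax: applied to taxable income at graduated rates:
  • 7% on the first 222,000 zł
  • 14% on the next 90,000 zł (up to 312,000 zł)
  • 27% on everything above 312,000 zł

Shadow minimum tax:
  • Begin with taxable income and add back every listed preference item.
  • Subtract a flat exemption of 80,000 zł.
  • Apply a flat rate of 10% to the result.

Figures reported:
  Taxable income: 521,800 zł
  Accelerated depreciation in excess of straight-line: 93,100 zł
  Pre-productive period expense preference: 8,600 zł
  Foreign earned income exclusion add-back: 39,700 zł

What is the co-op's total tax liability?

Ordinary income tax:
  222,000 zł × 7% = 15,540 zł
  90,000 zł × 14% = 12,600 zł
  209,800 zł × 27% = 56,646 zł
  → 84,786 zł

Shadow minimum tax:
  Adjusted income: 521,800 zł + 93,100 zł + 8,600 zł + 39,700 zł = 663,200 zł
  Less exemption 80,000 zł → base 583,200 zł
  583,200 zł × 10% = 58,320 zł

84,786 zł > 58,320 zł, so the ordinary income tax governs.

84,786 zł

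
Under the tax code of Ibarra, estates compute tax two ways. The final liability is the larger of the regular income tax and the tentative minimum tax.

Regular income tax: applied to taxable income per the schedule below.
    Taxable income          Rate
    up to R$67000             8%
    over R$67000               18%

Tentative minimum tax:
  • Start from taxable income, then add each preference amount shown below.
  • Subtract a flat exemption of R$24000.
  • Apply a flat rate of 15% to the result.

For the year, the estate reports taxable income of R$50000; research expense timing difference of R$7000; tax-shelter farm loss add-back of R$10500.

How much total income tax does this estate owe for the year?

R$6525

Tentative minimum tax:
  Adjusted income: R$50000 + R$7000 + R$10500 = R$67500
  Less exemption R$24000 → base R$43500
  R$43500 × 15% = R$6525

Regular income tax:
  R$50000 × 8% = R$4000

R$6525 > R$4000, so the tentative minimum tax is the binding amount.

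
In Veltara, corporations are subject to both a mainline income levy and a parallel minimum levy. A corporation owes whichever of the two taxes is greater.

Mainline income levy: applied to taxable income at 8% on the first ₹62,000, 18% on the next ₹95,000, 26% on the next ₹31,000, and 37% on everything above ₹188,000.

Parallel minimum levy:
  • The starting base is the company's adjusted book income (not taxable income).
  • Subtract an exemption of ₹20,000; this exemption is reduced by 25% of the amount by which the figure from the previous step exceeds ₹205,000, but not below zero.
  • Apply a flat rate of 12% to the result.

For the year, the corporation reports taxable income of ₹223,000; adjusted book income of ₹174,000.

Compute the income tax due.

Parallel minimum levy:
  Base (adjusted book income): ₹174,000
  Exemption: ₹174,000 ≤ ₹205,000, so full ₹20,000 applies
  Base: ₹174,000 − ₹20,000 = ₹154,000
  ₹154,000 × 12% = ₹18,480

Mainline income levy:
  ₹62,000 × 8% = ₹4,960
  ₹95,000 × 18% = ₹17,100
  ₹31,000 × 26% = ₹8,060
  ₹35,000 × 37% = ₹12,950
  → ₹43,070

₹43,070 > ₹18,480, so the mainline income levy governs.

₹43,070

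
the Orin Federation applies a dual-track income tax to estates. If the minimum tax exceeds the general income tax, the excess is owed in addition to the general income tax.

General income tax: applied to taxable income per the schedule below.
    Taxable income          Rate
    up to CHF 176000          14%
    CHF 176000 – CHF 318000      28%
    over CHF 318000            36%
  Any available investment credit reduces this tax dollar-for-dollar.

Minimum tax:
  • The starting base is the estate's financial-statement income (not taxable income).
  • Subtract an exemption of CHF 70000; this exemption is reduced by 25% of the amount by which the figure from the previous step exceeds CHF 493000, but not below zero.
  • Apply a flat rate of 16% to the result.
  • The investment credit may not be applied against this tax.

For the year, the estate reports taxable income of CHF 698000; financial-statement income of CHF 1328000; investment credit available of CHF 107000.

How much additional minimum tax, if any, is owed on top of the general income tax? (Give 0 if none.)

CHF 118280

Minimum tax:
  Base (financial-statement income): CHF 1328000
  Exemption: 25% × (CHF 1328000 − CHF 493000) = CHF 208750 ≥ CHF 70000, so the exemption is fully phased out
  Base: CHF 1328000 − CHF 0 = CHF 1328000
  CHF 1328000 × 16% = CHF 212480

General income tax:
  CHF 176000 × 14% = CHF 24640
  CHF 142000 × 28% = CHF 39760
  CHF 380000 × 36% = CHF 136800
  → CHF 201200
  Less investment credit CHF 107000 → CHF 94200

Excess of minimum tax over general income tax: CHF 212480 − CHF 94200 = CHF 118280.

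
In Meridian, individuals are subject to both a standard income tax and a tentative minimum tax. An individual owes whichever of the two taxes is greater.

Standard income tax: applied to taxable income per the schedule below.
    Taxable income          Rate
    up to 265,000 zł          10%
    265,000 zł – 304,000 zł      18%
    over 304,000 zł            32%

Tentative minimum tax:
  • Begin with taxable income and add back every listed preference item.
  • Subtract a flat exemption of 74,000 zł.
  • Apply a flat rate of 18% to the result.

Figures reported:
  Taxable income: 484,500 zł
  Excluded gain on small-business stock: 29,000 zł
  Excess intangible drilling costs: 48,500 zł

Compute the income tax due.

91,280 zł

Standard income tax:
  265,000 zł × 10% = 26,500 zł
  39,000 zł × 18% = 7,020 zł
  180,500 zł × 32% = 57,760 zł
  → 91,280 zł

Tentative minimum tax:
  Adjusted income: 484,500 zł + 29,000 zł + 48,500 zł = 562,000 zł
  Less exemption 74,000 zł → base 488,000 zł
  488,000 zł × 18% = 87,840 zł

91,280 zł > 87,840 zł, so the standard income tax governs.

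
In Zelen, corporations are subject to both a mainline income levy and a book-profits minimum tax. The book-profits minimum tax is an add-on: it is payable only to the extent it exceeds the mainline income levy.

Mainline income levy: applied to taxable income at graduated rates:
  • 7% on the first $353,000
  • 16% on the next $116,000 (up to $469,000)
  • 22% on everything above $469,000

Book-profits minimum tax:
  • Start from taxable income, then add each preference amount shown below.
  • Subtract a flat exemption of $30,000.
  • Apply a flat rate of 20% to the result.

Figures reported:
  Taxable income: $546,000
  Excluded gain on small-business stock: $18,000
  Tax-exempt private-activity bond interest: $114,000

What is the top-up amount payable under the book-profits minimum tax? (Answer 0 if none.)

Mainline income levy:
  $353,000 × 7% = $24,710
  $116,000 × 16% = $18,560
  $77,000 × 22% = $16,940
  → $60,210

Book-profits minimum tax:
  Adjusted income: $546,000 + $18,000 + $114,000 = $678,000
  Less exemption $30,000 → base $648,000
  $648,000 × 20% = $129,600

Excess of book-profits minimum tax over mainline income levy: $129,600 − $60,210 = $69,390.

$69,390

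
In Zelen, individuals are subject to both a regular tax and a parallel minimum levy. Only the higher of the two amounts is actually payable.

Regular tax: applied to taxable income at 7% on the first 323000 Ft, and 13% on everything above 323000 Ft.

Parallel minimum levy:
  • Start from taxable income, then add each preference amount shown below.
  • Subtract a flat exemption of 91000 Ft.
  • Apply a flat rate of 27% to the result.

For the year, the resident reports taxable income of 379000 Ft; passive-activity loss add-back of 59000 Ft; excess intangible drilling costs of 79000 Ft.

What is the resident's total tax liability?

115020 Ft

Regular tax:
  323000 Ft × 7% = 22610 Ft
  56000 Ft × 13% = 7280 Ft
  → 29890 Ft

Parallel minimum levy:
  Adjusted income: 379000 Ft + 59000 Ft + 79000 Ft = 517000 Ft
  Less exemption 91000 Ft → base 426000 Ft
  426000 Ft × 27% = 115020 Ft

115020 Ft > 29890 Ft, so the parallel minimum levy is the binding amount.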